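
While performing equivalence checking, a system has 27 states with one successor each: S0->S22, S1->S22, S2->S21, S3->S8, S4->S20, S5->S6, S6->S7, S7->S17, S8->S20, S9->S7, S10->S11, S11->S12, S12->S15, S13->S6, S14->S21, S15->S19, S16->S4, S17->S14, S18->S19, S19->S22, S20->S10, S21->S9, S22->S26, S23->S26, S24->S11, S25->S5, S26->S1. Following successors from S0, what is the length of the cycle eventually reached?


Trace from S0 until a state repeats:
  S0 -> S22 -> S26 -> S1 -> S22
S22 first seen at step 1, revisited at step 4.
Cycle length = 4 - 1 = 3

3


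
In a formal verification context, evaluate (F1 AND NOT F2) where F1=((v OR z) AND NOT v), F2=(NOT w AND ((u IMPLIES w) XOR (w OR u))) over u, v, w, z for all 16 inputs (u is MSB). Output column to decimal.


F1 = ((v OR z) AND NOT v)
F2 = (NOT w AND ((u IMPLIES w) XOR (w OR u)))
Counterexample to F1=>F2 is where F1=1 and F2=0.
Evaluate each row (bits = u,v,w,z, MSB first):
  row 0 [0000]: F1=0 F2=1 -> F1&~F2 -> 0
  row 1 [0001]: F1=1 F2=1 -> F1&~F2 -> 0
  row 2 [0010]: F1=0 F2=0 -> F1&~F2 -> 0
  row 3 [0011]: F1=1 F2=0 -> F1&~F2 -> 1
  row 4 [0100]: F1=0 F2=1 -> F1&~F2 -> 0
  row 5 [0101]: F1=0 F2=1 -> F1&~F2 -> 0
  row 6 [0110]: F1=0 F2=0 -> F1&~F2 -> 0
  row 7 [0111]: F1=0 F2=0 -> F1&~F2 -> 0
  row 8 [1000]: F1=0 F2=1 -> F1&~F2 -> 0
  row 9 [1001]: F1=1 F2=1 -> F1&~F2 -> 0
  row 10 [1010]: F1=0 F2=0 -> F1&~F2 -> 0
  row 11 [1011]: F1=1 F2=0 -> F1&~F2 -> 1
  row 12 [1100]: F1=0 F2=1 -> F1&~F2 -> 0
  row 13 [1101]: F1=0 F2=1 -> F1&~F2 -> 0
  row 14 [1110]: F1=0 F2=0 -> F1&~F2 -> 0
  row 15 [1111]: F1=0 F2=0 -> F1&~F2 -> 0
Full result column, 4 rows per line (u,v fixed per line; w,z runs 00..11 left to right):
  rows 0-3 [u,v=00]: 0001  = hex 1
  rows 4-7 [u,v=01]: 0000  = hex 0
  rows 8-11 [u,v=10]: 0001  = hex 1
  rows 12-15 [u,v=11]: 0000  = hex 0
Counterexample vector (row 0 .. row 15) = 0001000000010000
Output column grouped in 4s = 0001 0000 0001 0000 = 0x1010
Convert to decimal digit by digit (value = value*16 + digit):
  1 -> 1
  1*16 + 0 = 16
  16*16 + 1 = 257
  257*16 + 0 = 4112
Decimal = 4112

4112


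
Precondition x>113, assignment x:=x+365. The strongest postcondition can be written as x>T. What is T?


Formula: sp(P, x:=E) = exists old_x. (x = E[old_x/x]) AND P[old_x/x] (old_x is the value of x before the assignment; eliminate old_x by solving x = E[old_x/x] for old_x)
Step 1: Precondition P: x>113, i.e. old_x > 113
Step 2: Assignment gives x = old_x + 365, so old_x = x - 365
Step 3: Substitute into P: x - 365 > 113
Step 4: Simplify: x > 113+365 = 478

478


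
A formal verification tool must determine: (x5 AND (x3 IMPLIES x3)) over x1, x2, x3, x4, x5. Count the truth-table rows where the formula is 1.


Formula: (x5 AND (x3 IMPLIES x3)) over 5 vars (32 rows)
Evaluate each row (x1, x2, x3, x4, x5 as bits, MSB first):
  row 0 [00000]: (0 AND (0 IMPLIES 0)) -> 0
  row 1 [00001]: (1 AND (0 IMPLIES 0)) -> 1
  row 2 [00010]: (0 AND (0 IMPLIES 0)) -> 0
  row 3 [00011]: (1 AND (0 IMPLIES 0)) -> 1
  row 4 [00100]: (0 AND (1 IMPLIES 1)) -> 0
  row 5 [00101]: (1 AND (1 IMPLIES 1)) -> 1
  row 6 [00110]: (0 AND (1 IMPLIES 1)) -> 0
  row 7 [00111]: (1 AND (1 IMPLIES 1)) -> 1
  row 8 [01000]: (0 AND (0 IMPLIES 0)) -> 0
  row 9 [01001]: (1 AND (0 IMPLIES 0)) -> 1
  row 10 [01010]: (0 AND (0 IMPLIES 0)) -> 0
  row 11 [01011]: (1 AND (0 IMPLIES 0)) -> 1
  row 12 [01100]: (0 AND (1 IMPLIES 1)) -> 0
  row 13 [01101]: (1 AND (1 IMPLIES 1)) -> 1
  row 14 [01110]: (0 AND (1 IMPLIES 1)) -> 0
  row 15 [01111]: (1 AND (1 IMPLIES 1)) -> 1
  row 16 [10000]: (0 AND (0 IMPLIES 0)) -> 0
  row 17 [10001]: (1 AND (0 IMPLIES 0)) -> 1
  row 18 [10010]: (0 AND (0 IMPLIES 0)) -> 0
  row 19 [10011]: (1 AND (0 IMPLIES 0)) -> 1
  row 20 [10100]: (0 AND (1 IMPLIES 1)) -> 0
  row 21 [10101]: (1 AND (1 IMPLIES 1)) -> 1
  row 22 [10110]: (0 AND (1 IMPLIES 1)) -> 0
  row 23 [10111]: (1 AND (1 IMPLIES 1)) -> 1
  row 24 [11000]: (0 AND (0 IMPLIES 0)) -> 0
  row 25 [11001]: (1 AND (0 IMPLIES 0)) -> 1
  row 26 [11010]: (0 AND (0 IMPLIES 0)) -> 0
  row 27 [11011]: (1 AND (0 IMPLIES 0)) -> 1
  row 28 [11100]: (0 AND (1 IMPLIES 1)) -> 0
  row 29 [11101]: (1 AND (1 IMPLIES 1)) -> 1
  row 30 [11110]: (0 AND (1 IMPLIES 1)) -> 0
  row 31 [11111]: (1 AND (1 IMPLIES 1)) -> 1
Full result column, 8 rows per line (x1,x2 fixed per line; x3,x4,x5 runs 000..111 left to right):
  rows 0-7 [x1,x2=00]: 01010101  (ones: 4)
  rows 8-15 [x1,x2=01]: 01010101  (ones: 4)
  rows 16-23 [x1,x2=10]: 01010101  (ones: 4)
  rows 24-31 [x1,x2=11]: 01010101  (ones: 4)
Count of 1-rows = 4+4+4+4 = 16

16


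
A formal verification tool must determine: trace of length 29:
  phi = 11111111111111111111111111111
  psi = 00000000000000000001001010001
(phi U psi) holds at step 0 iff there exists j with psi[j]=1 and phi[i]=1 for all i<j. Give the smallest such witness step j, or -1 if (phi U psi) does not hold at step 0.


(phi U psi) at 0: need smallest j with psi[j]=1 and phi[i]=1 for all i in [0,j).
Scan from step 0:
  step 0: phi=1, psi=0 -> continue
  step 1: phi=1, psi=0 -> continue
  step 2: phi=1, psi=0 -> continue
  step 3: phi=1, psi=0 -> continue
  step 19: psi=1 and phi held for [0,19) -> witness found
Witness step = 19

19


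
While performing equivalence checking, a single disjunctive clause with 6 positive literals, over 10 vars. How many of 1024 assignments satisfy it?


Step 1: Total=2^10=1024
Step 2: Unsat when all 6 false: 2^4=16
Step 3: Sat=1024-16=1008

1008


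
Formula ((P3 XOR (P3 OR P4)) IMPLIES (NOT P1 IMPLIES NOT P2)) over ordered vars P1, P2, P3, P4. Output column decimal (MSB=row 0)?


Formula: ((P3 XOR (P3 OR P4)) IMPLIES (NOT P1 IMPLIES NOT P2)) over P1, P2, P3, P4 (16 rows)
Evaluate each row (bits = P1,P2,P3,P4, MSB first):
  row 0 [0000]: ((0 XOR (0 OR 0)) IMPLIES (NOT 0 IMPLIES NOT 0)) -> 1
  row 1 [0001]: ((0 XOR (0 OR 1)) IMPLIES (NOT 0 IMPLIES NOT 0)) -> 1
  row 2 [0010]: ((1 XOR (1 OR 0)) IMPLIES (NOT 0 IMPLIES NOT 0)) -> 1
  row 3 [0011]: ((1 XOR (1 OR 1)) IMPLIES (NOT 0 IMPLIES NOT 0)) -> 1
  row 4 [0100]: ((0 XOR (0 OR 0)) IMPLIES (NOT 0 IMPLIES NOT 1)) -> 1
  row 5 [0101]: ((0 XOR (0 OR 1)) IMPLIES (NOT 0 IMPLIES NOT 1)) -> 0
  row 6 [0110]: ((1 XOR (1 OR 0)) IMPLIES (NOT 0 IMPLIES NOT 1)) -> 1
  row 7 [0111]: ((1 XOR (1 OR 1)) IMPLIES (NOT 0 IMPLIES NOT 1)) -> 1
  row 8 [1000]: ((0 XOR (0 OR 0)) IMPLIES (NOT 1 IMPLIES NOT 0)) -> 1
  row 9 [1001]: ((0 XOR (0 OR 1)) IMPLIES (NOT 1 IMPLIES NOT 0)) -> 1
  row 10 [1010]: ((1 XOR (1 OR 0)) IMPLIES (NOT 1 IMPLIES NOT 0)) -> 1
  row 11 [1011]: ((1 XOR (1 OR 1)) IMPLIES (NOT 1 IMPLIES NOT 0)) -> 1
  row 12 [1100]: ((0 XOR (0 OR 0)) IMPLIES (NOT 1 IMPLIES NOT 1)) -> 1
  row 13 [1101]: ((0 XOR (0 OR 1)) IMPLIES (NOT 1 IMPLIES NOT 1)) -> 1
  row 14 [1110]: ((1 XOR (1 OR 0)) IMPLIES (NOT 1 IMPLIES NOT 1)) -> 1
  row 15 [1111]: ((1 XOR (1 OR 1)) IMPLIES (NOT 1 IMPLIES NOT 1)) -> 1
Full result column, 4 rows per line (P1,P2 fixed per line; P3,P4 runs 00..11 left to right):
  rows 0-3 [P1,P2=00]: 1111  = hex F
  rows 4-7 [P1,P2=01]: 1011  = hex B
  rows 8-11 [P1,P2=10]: 1111  = hex F
  rows 12-15 [P1,P2=11]: 1111  = hex F
Output column (row 0 .. row 15) = 1111101111111111
Output column grouped in 4s = 1111 1011 1111 1111 = 0xFBFF
Convert to decimal digit by digit (value = value*16 + digit):
  F -> 15
  15*16 + 11 (B) = 251
  251*16 + 15 (F) = 4031
  4031*16 + 15 (F) = 64511
Decimal = 64511

64511


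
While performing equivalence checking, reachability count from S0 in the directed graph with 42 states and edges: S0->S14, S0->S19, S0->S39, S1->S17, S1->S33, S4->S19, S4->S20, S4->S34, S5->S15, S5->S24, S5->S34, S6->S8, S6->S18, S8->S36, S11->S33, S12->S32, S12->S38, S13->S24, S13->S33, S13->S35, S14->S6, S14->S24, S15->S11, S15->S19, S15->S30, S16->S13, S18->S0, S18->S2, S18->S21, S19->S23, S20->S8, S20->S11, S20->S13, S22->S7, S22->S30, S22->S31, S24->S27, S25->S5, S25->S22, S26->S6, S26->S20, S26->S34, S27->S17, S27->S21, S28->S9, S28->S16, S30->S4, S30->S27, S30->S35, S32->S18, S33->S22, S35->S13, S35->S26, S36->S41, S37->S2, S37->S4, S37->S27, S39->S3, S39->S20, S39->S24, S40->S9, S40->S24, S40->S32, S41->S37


BFS from S0:
  layer 0: {S0}
  layer 1: {S14, S19, S39}
  layer 2: {S3, S6, S20, S23, S24}
  layer 3: {S8, S11, S13, S18, S27}
  layer 4: {S2, S17, S21, S33, S35, S36}
  layer 5: {S22, S26, S41}
  layer 6: {S7, S30, S31, S34, S37}
  layer 7: {S4}
Reachable set: {S0, S2, S3, S4, S6, S7, S8, S11, S13, S14, S17, S18, S19, S20, S21, S22, S23, S24, S26, S27, S30, S31, S33, S34, S35, S36, S37, S39, S41}
Count = 29

29


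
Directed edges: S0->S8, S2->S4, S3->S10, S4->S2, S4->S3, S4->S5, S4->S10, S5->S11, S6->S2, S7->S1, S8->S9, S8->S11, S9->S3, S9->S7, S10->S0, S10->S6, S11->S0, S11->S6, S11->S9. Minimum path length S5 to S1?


BFS layer-by-layer from S5:
  dist 0: {S5}
  dist 1: {S11}
  dist 2: {S0, S6, S9}
  dist 3: {S2, S3, S7, S8}
  dist 4: {S1, S4, S10}
  -> S1 reached at distance 4
Shortest path length = 4

4


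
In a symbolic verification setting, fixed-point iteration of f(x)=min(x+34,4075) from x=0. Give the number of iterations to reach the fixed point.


Step 1: x=0, cap=4075, increment=34
Step 2: x grows by 34 each step until capped at 4075; fixed point is x=4075
Step 3: iterations = ceil(4075/34) = 120

120


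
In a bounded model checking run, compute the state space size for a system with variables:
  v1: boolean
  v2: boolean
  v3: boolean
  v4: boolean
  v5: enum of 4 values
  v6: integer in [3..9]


State space = product of domain sizes of all variables.
Domain sizes:
  v1 (boolean): 2
  v2 (boolean): 2
  v3 (boolean): 2
  v4 (boolean): 2
  v5 (enum of 4 values): 4
  v6 (integer in [3..9]): 7
Product = 2 * 2 * 2 * 2 * 4 * 7 = 448

448


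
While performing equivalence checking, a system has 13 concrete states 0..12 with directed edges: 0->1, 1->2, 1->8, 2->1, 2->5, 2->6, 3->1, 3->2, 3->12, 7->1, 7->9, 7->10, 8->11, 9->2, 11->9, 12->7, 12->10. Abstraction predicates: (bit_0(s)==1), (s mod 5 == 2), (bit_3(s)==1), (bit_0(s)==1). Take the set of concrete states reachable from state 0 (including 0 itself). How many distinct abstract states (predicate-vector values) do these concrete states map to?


BFS from 0:
Concrete reachable: {0, 1, 2, 5, 6, 8, 9, 11}
Abstract via predicates (bit_0(s)==1), (s mod 5 == 2), (bit_3(s)==1), (bit_0(s)==1):
  (0,0,0,0) <- {0, 6}
  (0,0,1,0) <- {8}
  (0,1,0,0) <- {2}
  (1,0,0,1) <- {1, 5}
  (1,0,1,1) <- {9, 11}
Distinct abstract states = 5

5


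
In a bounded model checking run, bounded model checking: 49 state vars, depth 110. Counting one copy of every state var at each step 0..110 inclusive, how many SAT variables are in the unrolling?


BMC unrolls to depth k, creating one copy of each state var for steps 0..k.
Step count = 110 + 1 = 111 (steps 0 through 110)
Vars per step = 49
Total = 49 * 111 = 5439

5439


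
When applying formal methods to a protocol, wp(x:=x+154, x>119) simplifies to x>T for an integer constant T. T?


Formula: wp(x:=E, P) = P[E/x] (substitute E for x in postcondition)
Step 1: Postcondition: x>119
Step 2: Substitute x+154 for x: x+154>119
Step 3: Solve for x: x > 119-154 = -35

-35


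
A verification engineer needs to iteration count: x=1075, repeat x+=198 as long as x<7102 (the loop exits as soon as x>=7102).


Step 1: x goes from 1075 toward 7102 by 198; the body runs while x<7102, so iterations = ceil((bound-start)/step)
Step 2: Distance=6027
Step 3: ceil(6027/198)=31

31


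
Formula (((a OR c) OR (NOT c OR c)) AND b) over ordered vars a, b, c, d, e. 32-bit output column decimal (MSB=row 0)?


Formula: (((a OR c) OR (NOT c OR c)) AND b) over a, b, c, d, e (32 rows)
Evaluate each row (bits = a,b,c,d,e, MSB first):
  row 0 [00000]: (((0 OR 0) OR (NOT 0 OR 0)) AND 0) -> 0
  row 1 [00001]: (((0 OR 0) OR (NOT 0 OR 0)) AND 0) -> 0
  row 2 [00010]: (((0 OR 0) OR (NOT 0 OR 0)) AND 0) -> 0
  row 3 [00011]: (((0 OR 0) OR (NOT 0 OR 0)) AND 0) -> 0
  row 4 [00100]: (((0 OR 1) OR (NOT 1 OR 1)) AND 0) -> 0
  row 5 [00101]: (((0 OR 1) OR (NOT 1 OR 1)) AND 0) -> 0
  row 6 [00110]: (((0 OR 1) OR (NOT 1 OR 1)) AND 0) -> 0
  row 7 [00111]: (((0 OR 1) OR (NOT 1 OR 1)) AND 0) -> 0
  row 8 [01000]: (((0 OR 0) OR (NOT 0 OR 0)) AND 1) -> 1
  row 9 [01001]: (((0 OR 0) OR (NOT 0 OR 0)) AND 1) -> 1
  row 10 [01010]: (((0 OR 0) OR (NOT 0 OR 0)) AND 1) -> 1
  row 11 [01011]: (((0 OR 0) OR (NOT 0 OR 0)) AND 1) -> 1
  row 12 [01100]: (((0 OR 1) OR (NOT 1 OR 1)) AND 1) -> 1
  row 13 [01101]: (((0 OR 1) OR (NOT 1 OR 1)) AND 1) -> 1
  row 14 [01110]: (((0 OR 1) OR (NOT 1 OR 1)) AND 1) -> 1
  row 15 [01111]: (((0 OR 1) OR (NOT 1 OR 1)) AND 1) -> 1
  row 16 [10000]: (((1 OR 0) OR (NOT 0 OR 0)) AND 0) -> 0
  row 17 [10001]: (((1 OR 0) OR (NOT 0 OR 0)) AND 0) -> 0
  row 18 [10010]: (((1 OR 0) OR (NOT 0 OR 0)) AND 0) -> 0
  row 19 [10011]: (((1 OR 0) OR (NOT 0 OR 0)) AND 0) -> 0
  row 20 [10100]: (((1 OR 1) OR (NOT 1 OR 1)) AND 0) -> 0
  row 21 [10101]: (((1 OR 1) OR (NOT 1 OR 1)) AND 0) -> 0
  row 22 [10110]: (((1 OR 1) OR (NOT 1 OR 1)) AND 0) -> 0
  row 23 [10111]: (((1 OR 1) OR (NOT 1 OR 1)) AND 0) -> 0
  row 24 [11000]: (((1 OR 0) OR (NOT 0 OR 0)) AND 1) -> 1
  row 25 [11001]: (((1 OR 0) OR (NOT 0 OR 0)) AND 1) -> 1
  row 26 [11010]: (((1 OR 0) OR (NOT 0 OR 0)) AND 1) -> 1
  row 27 [11011]: (((1 OR 0) OR (NOT 0 OR 0)) AND 1) -> 1
  row 28 [11100]: (((1 OR 1) OR (NOT 1 OR 1)) AND 1) -> 1
  row 29 [11101]: (((1 OR 1) OR (NOT 1 OR 1)) AND 1) -> 1
  row 30 [11110]: (((1 OR 1) OR (NOT 1 OR 1)) AND 1) -> 1
  row 31 [11111]: (((1 OR 1) OR (NOT 1 OR 1)) AND 1) -> 1
Full result column, 4 rows per line (a,b,c fixed per line; d,e runs 00..11 left to right):
  rows 0-3 [a,b,c=000]: 0000  = hex 0
  rows 4-7 [a,b,c=001]: 0000  = hex 0
  rows 8-11 [a,b,c=010]: 1111  = hex F
  rows 12-15 [a,b,c=011]: 1111  = hex F
  rows 16-19 [a,b,c=100]: 0000  = hex 0
  rows 20-23 [a,b,c=101]: 0000  = hex 0
  rows 24-27 [a,b,c=110]: 1111  = hex F
  rows 28-31 [a,b,c=111]: 1111  = hex F
Output column (row 0 .. row 31) = 00000000111111110000000011111111
Output column grouped in 4s = 0000 0000 1111 1111 0000 0000 1111 1111 = 0x00FF00FF
Convert to decimal digit by digit (value = value*16 + digit):
  0 -> 0
  0*16 + 0 = 0
  0*16 + 15 (F) = 15
  15*16 + 15 (F) = 255
  255*16 + 0 = 4080
  4080*16 + 0 = 65280
  65280*16 + 15 (F) = 1044495
  1044495*16 + 15 (F) = 16711935
Decimal = 16711935

16711935


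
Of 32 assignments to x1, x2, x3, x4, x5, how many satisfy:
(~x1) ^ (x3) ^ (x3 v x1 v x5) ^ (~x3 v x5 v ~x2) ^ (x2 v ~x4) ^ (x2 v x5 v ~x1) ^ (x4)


CNF with 7 clauses over 5 vars (32 assignments).
An assignment satisfies CNF iff every clause has >=1 true literal.
Check each row (bits = x1,x2,x3,x4,x5; clause T/F shown):
  row 0 [00000]: clauses=TFFTTTF -> 0
  row 1 [00001]: clauses=TFTTTTF -> 0
  row 2 [00010]: clauses=TFFTFTT -> 0
  row 3 [00011]: clauses=TFTTFTT -> 0
  row 4 [00100]: clauses=TTTTTTF -> 0
  row 5 [00101]: clauses=TTTTTTF -> 0
  row 6 [00110]: clauses=TTTTFTT -> 0
  row 7 [00111]: clauses=TTTTFTT -> 0
  row 8 [01000]: clauses=TFFTTTF -> 0
  row 9 [01001]: clauses=TFTTTTF -> 0
  row 10 [01010]: clauses=TFFTTTT -> 0
  row 11 [01011]: clauses=TFTTTTT -> 0
  row 12 [01100]: clauses=TTTFTTF -> 0
  row 13 [01101]: clauses=TTTTTTF -> 0
  row 14 [01110]: clauses=TTTFTTT -> 0
  row 15 [01111]: clauses=TTTTTTT -> 1
  row 16 [10000]: clauses=FFTTTFF -> 0
  row 17 [10001]: clauses=FFTTTTF -> 0
  row 18 [10010]: clauses=FFTTFFT -> 0
  row 19 [10011]: clauses=FFTTFTT -> 0
  row 20 [10100]: clauses=FTTTTFF -> 0
  row 21 [10101]: clauses=FTTTTTF -> 0
  row 22 [10110]: clauses=FTTTFFT -> 0
  row 23 [10111]: clauses=FTTTFTT -> 0
  row 24 [11000]: clauses=FFTTTTF -> 0
  row 25 [11001]: clauses=FFTTTTF -> 0
  row 26 [11010]: clauses=FFTTTTT -> 0
  row 27 [11011]: clauses=FFTTTTT -> 0
  row 28 [11100]: clauses=FTTFTTF -> 0
  row 29 [11101]: clauses=FTTTTTF -> 0
  row 30 [11110]: clauses=FTTFTTT -> 0
  row 31 [11111]: clauses=FTTTTTT -> 0
Full result column, 8 rows per line (x1,x2 fixed per line; x3,x4,x5 runs 000..111 left to right):
  rows 0-7 [x1,x2=00]: 00000000  (ones: 0)
  rows 8-15 [x1,x2=01]: 00000001  (ones: 1)
  rows 16-23 [x1,x2=10]: 00000000  (ones: 0)
  rows 24-31 [x1,x2=11]: 00000000  (ones: 0)
Satisfying assignments = 0+1+0+0 = 1

1


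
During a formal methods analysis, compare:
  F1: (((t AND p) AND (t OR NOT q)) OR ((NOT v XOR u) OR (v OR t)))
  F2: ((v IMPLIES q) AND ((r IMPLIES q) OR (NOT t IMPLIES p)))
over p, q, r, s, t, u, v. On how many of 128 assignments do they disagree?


F1 = (((t AND p) AND (t OR NOT q)) OR ((NOT v XOR u) OR (v OR t)))
F2 = ((v IMPLIES q) AND ((r IMPLIES q) OR (NOT t IMPLIES p)))
Evaluate both on each of 128 rows (bits = p,q,r,s,t,u,v):
  row 0 [0000000]: F1=1 F2=1 -> 0
  row 1 [0000001]: F1=1 F2=0 (differ) -> 1
  row 2 [0000010]: F1=0 F2=1 (differ) -> 1
  row 3 [0000011]: F1=1 F2=0 (differ) -> 1
  row 4 [0000100]: F1=1 F2=1 -> 0
  (every remaining row is evaluated the same way; all 128 results are listed next)
Full result column, 8 rows per line (p,q,r,s fixed per line; t,u,v runs 000..111 left to right):
  rows 0-7 [p,q,r,s=0000]: 01110101  (ones: 5)
  rows 8-15 [p,q,r,s=0001]: 01110101  (ones: 5)
  rows 16-23 [p,q,r,s=0010]: 11010101  (ones: 5)
  rows 24-31 [p,q,r,s=0011]: 11010101  (ones: 5)
  rows 32-39 [p,q,r,s=0100]: 00100000  (ones: 1)
  rows 40-47 [p,q,r,s=0101]: 00100000  (ones: 1)
  rows 48-55 [p,q,r,s=0110]: 00100000  (ones: 1)
  rows 56-63 [p,q,r,s=0111]: 00100000  (ones: 1)
  rows 64-71 [p,q,r,s=1000]: 01110101  (ones: 5)
  rows 72-79 [p,q,r,s=1001]: 01110101  (ones: 5)
  rows 80-87 [p,q,r,s=1010]: 01110101  (ones: 5)
  rows 88-95 [p,q,r,s=1011]: 01110101  (ones: 5)
  rows 96-103 [p,q,r,s=1100]: 00100000  (ones: 1)
  rows 104-111 [p,q,r,s=1101]: 00100000  (ones: 1)
  rows 112-119 [p,q,r,s=1110]: 00100000  (ones: 1)
  rows 120-127 [p,q,r,s=1111]: 00100000  (ones: 1)
Disagreements = 5+5+5+5+1+1+1+1+5+5+5+5+1+1+1+1 = 48

48


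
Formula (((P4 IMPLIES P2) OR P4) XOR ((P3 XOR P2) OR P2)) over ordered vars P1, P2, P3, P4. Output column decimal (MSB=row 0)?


Formula: (((P4 IMPLIES P2) OR P4) XOR ((P3 XOR P2) OR P2)) over P1, P2, P3, P4 (16 rows)
Evaluate each row (bits = P1,P2,P3,P4, MSB first):
  row 0 [0000]: (((0 IMPLIES 0) OR 0) XOR ((0 XOR 0) OR 0)) -> 1
  row 1 [0001]: (((1 IMPLIES 0) OR 1) XOR ((0 XOR 0) OR 0)) -> 1
  row 2 [0010]: (((0 IMPLIES 0) OR 0) XOR ((1 XOR 0) OR 0)) -> 0
  row 3 [0011]: (((1 IMPLIES 0) OR 1) XOR ((1 XOR 0) OR 0)) -> 0
  row 4 [0100]: (((0 IMPLIES 1) OR 0) XOR ((0 XOR 1) OR 1)) -> 0
  row 5 [0101]: (((1 IMPLIES 1) OR 1) XOR ((0 XOR 1) OR 1)) -> 0
  row 6 [0110]: (((0 IMPLIES 1) OR 0) XOR ((1 XOR 1) OR 1)) -> 0
  row 7 [0111]: (((1 IMPLIES 1) OR 1) XOR ((1 XOR 1) OR 1)) -> 0
  row 8 [1000]: (((0 IMPLIES 0) OR 0) XOR ((0 XOR 0) OR 0)) -> 1
  row 9 [1001]: (((1 IMPLIES 0) OR 1) XOR ((0 XOR 0) OR 0)) -> 1
  row 10 [1010]: (((0 IMPLIES 0) OR 0) XOR ((1 XOR 0) OR 0)) -> 0
  row 11 [1011]: (((1 IMPLIES 0) OR 1) XOR ((1 XOR 0) OR 0)) -> 0
  row 12 [1100]: (((0 IMPLIES 1) OR 0) XOR ((0 XOR 1) OR 1)) -> 0
  row 13 [1101]: (((1 IMPLIES 1) OR 1) XOR ((0 XOR 1) OR 1)) -> 0
  row 14 [1110]: (((0 IMPLIES 1) OR 0) XOR ((1 XOR 1) OR 1)) -> 0
  row 15 [1111]: (((1 IMPLIES 1) OR 1) XOR ((1 XOR 1) OR 1)) -> 0
Full result column, 4 rows per line (P1,P2 fixed per line; P3,P4 runs 00..11 left to right):
  rows 0-3 [P1,P2=00]: 1100  = hex C
  rows 4-7 [P1,P2=01]: 0000  = hex 0
  rows 8-11 [P1,P2=10]: 1100  = hex C
  rows 12-15 [P1,P2=11]: 0000  = hex 0
Output column (row 0 .. row 15) = 1100000011000000
Output column grouped in 4s = 1100 0000 1100 0000 = 0xC0C0
Convert to decimal digit by digit (value = value*16 + digit):
  C -> 12
  12*16 + 0 = 192
  192*16 + 12 (C) = 3084
  3084*16 + 0 = 49344
Decimal = 49344

49344


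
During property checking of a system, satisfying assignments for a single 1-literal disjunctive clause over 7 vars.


Step 1: Total=2^7=128
Step 2: Unsat when all 1 false: 2^6=64
Step 3: Sat=128-64=64

64


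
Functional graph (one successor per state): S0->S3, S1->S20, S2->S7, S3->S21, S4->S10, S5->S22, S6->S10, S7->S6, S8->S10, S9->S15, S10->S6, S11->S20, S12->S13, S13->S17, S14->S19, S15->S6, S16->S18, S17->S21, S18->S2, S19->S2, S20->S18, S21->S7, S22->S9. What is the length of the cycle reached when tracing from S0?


Trace from S0 until a state repeats:
  S0 -> S3 -> S21 -> S7 -> S6 -> S10 -> S6
S6 first seen at step 4, revisited at step 6.
Cycle length = 6 - 4 = 2

2


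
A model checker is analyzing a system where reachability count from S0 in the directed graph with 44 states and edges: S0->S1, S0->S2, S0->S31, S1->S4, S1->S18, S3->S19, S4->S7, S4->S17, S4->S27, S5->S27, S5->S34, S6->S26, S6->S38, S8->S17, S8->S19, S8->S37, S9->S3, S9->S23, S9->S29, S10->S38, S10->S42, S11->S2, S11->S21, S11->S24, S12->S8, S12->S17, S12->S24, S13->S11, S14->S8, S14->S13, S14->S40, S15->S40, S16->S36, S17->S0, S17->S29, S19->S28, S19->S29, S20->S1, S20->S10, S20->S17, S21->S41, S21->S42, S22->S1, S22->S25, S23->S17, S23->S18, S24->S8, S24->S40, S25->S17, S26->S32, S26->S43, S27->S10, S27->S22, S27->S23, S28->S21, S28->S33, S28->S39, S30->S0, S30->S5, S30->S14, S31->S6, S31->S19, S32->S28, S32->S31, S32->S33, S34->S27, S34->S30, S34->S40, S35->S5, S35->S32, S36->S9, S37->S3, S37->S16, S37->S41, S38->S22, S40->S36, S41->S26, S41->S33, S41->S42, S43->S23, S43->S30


BFS from S0:
  layer 0: {S0}
  layer 1: {S1, S2, S31}
  layer 2: {S4, S6, S18, S19}
  layer 3: {S7, S17, S26, S27, S28, S29, S38}
  layer 4: {S10, S21, S22, S23, S32, S33, S39, S43}
  layer 5: {S25, S30, S41, S42}
  layer 6: {S5, S14}
  layer 7: {S8, S13, S34, S40}
  layer 8: {S11, S36, S37}
  layer 9: {S3, S9, S16, S24}
Reachable set: {S0, S1, S2, S3, S4, S5, S6, S7, S8, S9, S10, S11, S13, S14, S16, S17, S18, S19, S21, S22, S23, S24, S25, S26, S27, S28, S29, S30, S31, S32, S33, S34, S36, S37, S38, S39, S40, S41, S42, S43}
Count = 40

40


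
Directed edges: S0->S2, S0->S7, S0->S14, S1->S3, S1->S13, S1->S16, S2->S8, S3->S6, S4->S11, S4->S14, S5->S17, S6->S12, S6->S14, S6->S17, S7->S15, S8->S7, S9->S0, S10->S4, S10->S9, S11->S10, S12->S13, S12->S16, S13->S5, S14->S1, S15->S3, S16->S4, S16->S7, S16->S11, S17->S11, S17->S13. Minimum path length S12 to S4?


BFS layer-by-layer from S12:
  dist 0: {S12}
  dist 1: {S13, S16}
  dist 2: {S4, S5, S7, S11}
  -> S4 reached at distance 2
Shortest path length = 2

2


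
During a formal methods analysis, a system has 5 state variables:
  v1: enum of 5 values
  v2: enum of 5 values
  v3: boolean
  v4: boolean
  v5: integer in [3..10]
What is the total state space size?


State space = product of domain sizes of all variables.
Domain sizes:
  v1 (enum of 5 values): 5
  v2 (enum of 5 values): 5
  v3 (boolean): 2
  v4 (boolean): 2
  v5 (integer in [3..10]): 8
Product = 5 * 5 * 2 * 2 * 8 = 800

800


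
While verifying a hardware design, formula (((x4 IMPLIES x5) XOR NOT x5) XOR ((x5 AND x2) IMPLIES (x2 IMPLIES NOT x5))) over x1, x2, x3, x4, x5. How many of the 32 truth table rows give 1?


Formula: (((x4 IMPLIES x5) XOR NOT x5) XOR ((x5 AND x2) IMPLIES (x2 IMPLIES NOT x5))) over 5 vars (32 rows)
Evaluate each row (x1, x2, x3, x4, x5 as bits, MSB first):
  row 0 [00000]: (((0 IMPLIES 0) XOR NOT 0) XOR ((0 AND 0) IMPLIES (0 IMPLIES NOT 0))) -> 1
  row 1 [00001]: (((0 IMPLIES 1) XOR NOT 1) XOR ((1 AND 0) IMPLIES (0 IMPLIES NOT 1))) -> 0
  row 2 [00010]: (((1 IMPLIES 0) XOR NOT 0) XOR ((0 AND 0) IMPLIES (0 IMPLIES NOT 0))) -> 0
  row 3 [00011]: (((1 IMPLIES 1) XOR NOT 1) XOR ((1 AND 0) IMPLIES (0 IMPLIES NOT 1))) -> 0
  row 4 [00100]: (((0 IMPLIES 0) XOR NOT 0) XOR ((0 AND 0) IMPLIES (0 IMPLIES NOT 0))) -> 1
  row 5 [00101]: (((0 IMPLIES 1) XOR NOT 1) XOR ((1 AND 0) IMPLIES (0 IMPLIES NOT 1))) -> 0
  row 6 [00110]: (((1 IMPLIES 0) XOR NOT 0) XOR ((0 AND 0) IMPLIES (0 IMPLIES NOT 0))) -> 0
  row 7 [00111]: (((1 IMPLIES 1) XOR NOT 1) XOR ((1 AND 0) IMPLIES (0 IMPLIES NOT 1))) -> 0
  row 8 [01000]: (((0 IMPLIES 0) XOR NOT 0) XOR ((0 AND 1) IMPLIES (1 IMPLIES NOT 0))) -> 1
  row 9 [01001]: (((0 IMPLIES 1) XOR NOT 1) XOR ((1 AND 1) IMPLIES (1 IMPLIES NOT 1))) -> 1
  row 10 [01010]: (((1 IMPLIES 0) XOR NOT 0) XOR ((0 AND 1) IMPLIES (1 IMPLIES NOT 0))) -> 0
  row 11 [01011]: (((1 IMPLIES 1) XOR NOT 1) XOR ((1 AND 1) IMPLIES (1 IMPLIES NOT 1))) -> 1
  row 12 [01100]: (((0 IMPLIES 0) XOR NOT 0) XOR ((0 AND 1) IMPLIES (1 IMPLIES NOT 0))) -> 1
  row 13 [01101]: (((0 IMPLIES 1) XOR NOT 1) XOR ((1 AND 1) IMPLIES (1 IMPLIES NOT 1))) -> 1
  row 14 [01110]: (((1 IMPLIES 0) XOR NOT 0) XOR ((0 AND 1) IMPLIES (1 IMPLIES NOT 0))) -> 0
  row 15 [01111]: (((1 IMPLIES 1) XOR NOT 1) XOR ((1 AND 1) IMPLIES (1 IMPLIES NOT 1))) -> 1
  row 16 [10000]: (((0 IMPLIES 0) XOR NOT 0) XOR ((0 AND 0) IMPLIES (0 IMPLIES NOT 0))) -> 1
  row 17 [10001]: (((0 IMPLIES 1) XOR NOT 1) XOR ((1 AND 0) IMPLIES (0 IMPLIES NOT 1))) -> 0
  row 18 [10010]: (((1 IMPLIES 0) XOR NOT 0) XOR ((0 AND 0) IMPLIES (0 IMPLIES NOT 0))) -> 0
  row 19 [10011]: (((1 IMPLIES 1) XOR NOT 1) XOR ((1 AND 0) IMPLIES (0 IMPLIES NOT 1))) -> 0
  row 20 [10100]: (((0 IMPLIES 0) XOR NOT 0) XOR ((0 AND 0) IMPLIES (0 IMPLIES NOT 0))) -> 1
  row 21 [10101]: (((0 IMPLIES 1) XOR NOT 1) XOR ((1 AND 0) IMPLIES (0 IMPLIES NOT 1))) -> 0
  row 22 [10110]: (((1 IMPLIES 0) XOR NOT 0) XOR ((0 AND 0) IMPLIES (0 IMPLIES NOT 0))) -> 0
  row 23 [10111]: (((1 IMPLIES 1) XOR NOT 1) XOR ((1 AND 0) IMPLIES (0 IMPLIES NOT 1))) -> 0
  row 24 [11000]: (((0 IMPLIES 0) XOR NOT 0) XOR ((0 AND 1) IMPLIES (1 IMPLIES NOT 0))) -> 1
  row 25 [11001]: (((0 IMPLIES 1) XOR NOT 1) XOR ((1 AND 1) IMPLIES (1 IMPLIES NOT 1))) -> 1
  row 26 [11010]: (((1 IMPLIES 0) XOR NOT 0) XOR ((0 AND 1) IMPLIES (1 IMPLIES NOT 0))) -> 0
  row 27 [11011]: (((1 IMPLIES 1) XOR NOT 1) XOR ((1 AND 1) IMPLIES (1 IMPLIES NOT 1))) -> 1
  row 28 [11100]: (((0 IMPLIES 0) XOR NOT 0) XOR ((0 AND 1) IMPLIES (1 IMPLIES NOT 0))) -> 1
  row 29 [11101]: (((0 IMPLIES 1) XOR NOT 1) XOR ((1 AND 1) IMPLIES (1 IMPLIES NOT 1))) -> 1
  row 30 [11110]: (((1 IMPLIES 0) XOR NOT 0) XOR ((0 AND 1) IMPLIES (1 IMPLIES NOT 0))) -> 0
  row 31 [11111]: (((1 IMPLIES 1) XOR NOT 1) XOR ((1 AND 1) IMPLIES (1 IMPLIES NOT 1))) -> 1
Full result column, 8 rows per line (x1,x2 fixed per line; x3,x4,x5 runs 000..111 left to right):
  rows 0-7 [x1,x2=00]: 10001000  (ones: 2)
  rows 8-15 [x1,x2=01]: 11011101  (ones: 6)
  rows 16-23 [x1,x2=10]: 10001000  (ones: 2)
  rows 24-31 [x1,x2=11]: 11011101  (ones: 6)
Count of 1-rows = 2+6+2+6 = 16

16


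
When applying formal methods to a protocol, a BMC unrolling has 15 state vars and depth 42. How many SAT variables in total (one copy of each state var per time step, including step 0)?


BMC unrolls to depth k, creating one copy of each state var for steps 0..k.
Step count = 42 + 1 = 43 (steps 0 through 42)
Vars per step = 15
Total = 15 * 43 = 645

645


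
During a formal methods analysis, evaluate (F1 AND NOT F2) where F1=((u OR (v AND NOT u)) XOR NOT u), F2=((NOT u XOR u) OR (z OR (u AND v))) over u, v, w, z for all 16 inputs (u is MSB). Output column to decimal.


F1 = ((u OR (v AND NOT u)) XOR NOT u)
F2 = ((NOT u XOR u) OR (z OR (u AND v)))
Counterexample to F1=>F2 is where F1=1 and F2=0.
Evaluate each row (bits = u,v,w,z, MSB first):
  row 0 [0000]: F1=1 F2=1 -> F1&~F2 -> 0
  row 1 [0001]: F1=1 F2=1 -> F1&~F2 -> 0
  row 2 [0010]: F1=1 F2=1 -> F1&~F2 -> 0
  row 3 [0011]: F1=1 F2=1 -> F1&~F2 -> 0
  row 4 [0100]: F1=0 F2=1 -> F1&~F2 -> 0
  row 5 [0101]: F1=0 F2=1 -> F1&~F2 -> 0
  row 6 [0110]: F1=0 F2=1 -> F1&~F2 -> 0
  row 7 [0111]: F1=0 F2=1 -> F1&~F2 -> 0
  row 8 [1000]: F1=1 F2=1 -> F1&~F2 -> 0
  row 9 [1001]: F1=1 F2=1 -> F1&~F2 -> 0
  row 10 [1010]: F1=1 F2=1 -> F1&~F2 -> 0
  row 11 [1011]: F1=1 F2=1 -> F1&~F2 -> 0
  row 12 [1100]: F1=1 F2=1 -> F1&~F2 -> 0
  row 13 [1101]: F1=1 F2=1 -> F1&~F2 -> 0
  row 14 [1110]: F1=1 F2=1 -> F1&~F2 -> 0
  row 15 [1111]: F1=1 F2=1 -> F1&~F2 -> 0
Full result column, 4 rows per line (u,v fixed per line; w,z runs 00..11 left to right):
  rows 0-3 [u,v=00]: 0000  = hex 0
  rows 4-7 [u,v=01]: 0000  = hex 0
  rows 8-11 [u,v=10]: 0000  = hex 0
  rows 12-15 [u,v=11]: 0000  = hex 0
Counterexample vector (row 0 .. row 15) = 0000000000000000
Output column grouped in 4s = 0000 0000 0000 0000 = 0x0000
Convert to decimal digit by digit (value = value*16 + digit):
  0 -> 0
  0*16 + 0 = 0
  0*16 + 0 = 0
  0*16 + 0 = 0
Decimal = 0

0


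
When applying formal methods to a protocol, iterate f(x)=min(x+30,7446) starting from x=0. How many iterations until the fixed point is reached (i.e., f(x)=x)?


Step 1: x=0, cap=7446, increment=30
Step 2: x grows by 30 each step until capped at 7446; fixed point is x=7446
Step 3: iterations = ceil(7446/30) = 249

249


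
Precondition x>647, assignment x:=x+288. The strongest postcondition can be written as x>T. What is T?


Formula: sp(P, x:=E) = exists old_x. (x = E[old_x/x]) AND P[old_x/x] (old_x is the value of x before the assignment; eliminate old_x by solving x = E[old_x/x] for old_x)
Step 1: Precondition P: x>647, i.e. old_x > 647
Step 2: Assignment gives x = old_x + 288, so old_x = x - 288
Step 3: Substitute into P: x - 288 > 647
Step 4: Simplify: x > 647+288 = 935

935


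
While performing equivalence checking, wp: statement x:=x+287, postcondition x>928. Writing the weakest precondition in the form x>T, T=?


Formula: wp(x:=E, P) = P[E/x] (substitute E for x in postcondition)
Step 1: Postcondition: x>928
Step 2: Substitute x+287 for x: x+287>928
Step 3: Solve for x: x > 928-287 = 641

641


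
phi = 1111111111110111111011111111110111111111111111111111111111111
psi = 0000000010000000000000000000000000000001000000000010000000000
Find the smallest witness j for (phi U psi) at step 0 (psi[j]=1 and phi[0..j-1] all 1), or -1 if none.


(phi U psi) at 0: need smallest j with psi[j]=1 and phi[i]=1 for all i in [0,j).
Scan from step 0:
  step 0: phi=1, psi=0 -> continue
  step 1: phi=1, psi=0 -> continue
  step 2: phi=1, psi=0 -> continue
  step 3: phi=1, psi=0 -> continue
  step 8: psi=1 and phi held for [0,8) -> witness found
Witness step = 8

8


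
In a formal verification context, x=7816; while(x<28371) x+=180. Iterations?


Step 1: x goes from 7816 toward 28371 by 180; the body runs while x<28371, so iterations = ceil((bound-start)/step)
Step 2: Distance=20555
Step 3: ceil(20555/180)=115

115


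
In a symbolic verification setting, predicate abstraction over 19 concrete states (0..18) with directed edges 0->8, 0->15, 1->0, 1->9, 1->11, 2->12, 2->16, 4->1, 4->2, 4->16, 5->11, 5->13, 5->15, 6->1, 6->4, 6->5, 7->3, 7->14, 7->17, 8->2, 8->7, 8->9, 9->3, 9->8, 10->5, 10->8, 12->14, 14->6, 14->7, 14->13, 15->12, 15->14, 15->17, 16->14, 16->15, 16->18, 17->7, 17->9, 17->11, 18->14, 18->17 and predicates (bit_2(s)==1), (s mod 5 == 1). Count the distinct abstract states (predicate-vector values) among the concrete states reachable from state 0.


BFS from 0:
Concrete reachable: {0, 1, 2, 3, 4, 5, 6, 7, 8, 9, 11, 12, 13, 14, 15, 16, 17, 18}
Abstract via predicates (bit_2(s)==1), (s mod 5 == 1):
  (0,0) <- {0, 2, 3, 8, 9, 17, 18}
  (0,1) <- {1, 11, 16}
  (1,0) <- {4, 5, 7, 12, 13, 14, 15}
  (1,1) <- {6}
Distinct abstract states = 4

4


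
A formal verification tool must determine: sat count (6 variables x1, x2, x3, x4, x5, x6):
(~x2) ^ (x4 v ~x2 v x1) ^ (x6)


CNF with 3 clauses over 6 vars (64 assignments).
An assignment satisfies CNF iff every clause has >=1 true literal.
Check each row (bits = x1,x2,x3,x4,x5,x6; clause T/F shown):
  row 0 [000000]: clauses=TTF -> 0
  row 1 [000001]: clauses=TTT -> 1
  row 2 [000010]: clauses=TTF -> 0
  row 3 [000011]: clauses=TTT -> 1
  row 4 [000100]: clauses=TTF -> 0
  (every remaining row is evaluated the same way; all 64 results are listed next)
Full result column, 8 rows per line (x1,x2,x3 fixed per line; x4,x5,x6 runs 000..111 left to right):
  rows 0-7 [x1,x2,x3=000]: 01010101  (ones: 4)
  rows 8-15 [x1,x2,x3=001]: 01010101  (ones: 4)
  rows 16-23 [x1,x2,x3=010]: 00000000  (ones: 0)
  rows 24-31 [x1,x2,x3=011]: 00000000  (ones: 0)
  rows 32-39 [x1,x2,x3=100]: 01010101  (ones: 4)
  rows 40-47 [x1,x2,x3=101]: 01010101  (ones: 4)
  rows 48-55 [x1,x2,x3=110]: 00000000  (ones: 0)
  rows 56-63 [x1,x2,x3=111]: 00000000  (ones: 0)
Satisfying assignments = 4+4+0+0+4+4+0+0 = 16

16


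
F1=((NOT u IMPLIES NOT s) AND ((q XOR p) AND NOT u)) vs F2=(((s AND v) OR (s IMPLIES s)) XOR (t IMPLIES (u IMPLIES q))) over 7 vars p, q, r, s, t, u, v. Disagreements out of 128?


F1 = ((NOT u IMPLIES NOT s) AND ((q XOR p) AND NOT u))
F2 = (((s AND v) OR (s IMPLIES s)) XOR (t IMPLIES (u IMPLIES q)))
Evaluate both on each of 128 rows (bits = p,q,r,s,t,u,v):
  row 0 [0000000]: F1=0 F2=0 -> 0
  row 1 [0000001]: F1=0 F2=0 -> 0
  row 2 [0000010]: F1=0 F2=0 -> 0
  row 3 [0000011]: F1=0 F2=0 -> 0
  row 4 [0000100]: F1=0 F2=0 -> 0
  (every remaining row is evaluated the same way; all 128 results are listed next)
Full result column, 8 rows per line (p,q,r,s fixed per line; t,u,v runs 000..111 left to right):
  rows 0-7 [p,q,r,s=0000]: 00000011  (ones: 2)
  rows 8-15 [p,q,r,s=0001]: 00000011  (ones: 2)
  rows 16-23 [p,q,r,s=0010]: 00000011  (ones: 2)
  rows 24-31 [p,q,r,s=0011]: 00000011  (ones: 2)
  rows 32-39 [p,q,r,s=0100]: 11001100  (ones: 4)
  rows 40-47 [p,q,r,s=0101]: 00000000  (ones: 0)
  rows 48-55 [p,q,r,s=0110]: 11001100  (ones: 4)
  rows 56-63 [p,q,r,s=0111]: 00000000  (ones: 0)
  rows 64-71 [p,q,r,s=1000]: 11001111  (ones: 6)
  rows 72-79 [p,q,r,s=1001]: 00000011  (ones: 2)
  rows 80-87 [p,q,r,s=1010]: 11001111  (ones: 6)
  rows 88-95 [p,q,r,s=1011]: 00000011  (ones: 2)
  rows 96-103 [p,q,r,s=1100]: 00000000  (ones: 0)
  rows 104-111 [p,q,r,s=1101]: 00000000  (ones: 0)
  rows 112-119 [p,q,r,s=1110]: 00000000  (ones: 0)
  rows 120-127 [p,q,r,s=1111]: 00000000  (ones: 0)
Disagreements = 2+2+2+2+4+0+4+0+6+2+6+2+0+0+0+0 = 32

32


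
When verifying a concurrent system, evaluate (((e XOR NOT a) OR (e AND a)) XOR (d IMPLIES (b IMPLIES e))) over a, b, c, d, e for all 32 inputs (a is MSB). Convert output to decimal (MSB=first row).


Formula: (((e XOR NOT a) OR (e AND a)) XOR (d IMPLIES (b IMPLIES e))) over a, b, c, d, e (32 rows)
Evaluate each row (bits = a,b,c,d,e, MSB first):
  row 0 [00000]: (((0 XOR NOT 0) OR (0 AND 0)) XOR (0 IMPLIES (0 IMPLIES 0))) -> 0
  row 1 [00001]: (((1 XOR NOT 0) OR (1 AND 0)) XOR (0 IMPLIES (0 IMPLIES 1))) -> 1
  row 2 [00010]: (((0 XOR NOT 0) OR (0 AND 0)) XOR (1 IMPLIES (0 IMPLIES 0))) -> 0
  row 3 [00011]: (((1 XOR NOT 0) OR (1 AND 0)) XOR (1 IMPLIES (0 IMPLIES 1))) -> 1
  row 4 [00100]: (((0 XOR NOT 0) OR (0 AND 0)) XOR (0 IMPLIES (0 IMPLIES 0))) -> 0
  row 5 [00101]: (((1 XOR NOT 0) OR (1 AND 0)) XOR (0 IMPLIES (0 IMPLIES 1))) -> 1
  row 6 [00110]: (((0 XOR NOT 0) OR (0 AND 0)) XOR (1 IMPLIES (0 IMPLIES 0))) -> 0
  row 7 [00111]: (((1 XOR NOT 0) OR (1 AND 0)) XOR (1 IMPLIES (0 IMPLIES 1))) -> 1
  row 8 [01000]: (((0 XOR NOT 0) OR (0 AND 0)) XOR (0 IMPLIES (1 IMPLIES 0))) -> 0
  row 9 [01001]: (((1 XOR NOT 0) OR (1 AND 0)) XOR (0 IMPLIES (1 IMPLIES 1))) -> 1
  row 10 [01010]: (((0 XOR NOT 0) OR (0 AND 0)) XOR (1 IMPLIES (1 IMPLIES 0))) -> 1
  row 11 [01011]: (((1 XOR NOT 0) OR (1 AND 0)) XOR (1 IMPLIES (1 IMPLIES 1))) -> 1
  row 12 [01100]: (((0 XOR NOT 0) OR (0 AND 0)) XOR (0 IMPLIES (1 IMPLIES 0))) -> 0
  row 13 [01101]: (((1 XOR NOT 0) OR (1 AND 0)) XOR (0 IMPLIES (1 IMPLIES 1))) -> 1
  row 14 [01110]: (((0 XOR NOT 0) OR (0 AND 0)) XOR (1 IMPLIES (1 IMPLIES 0))) -> 1
  row 15 [01111]: (((1 XOR NOT 0) OR (1 AND 0)) XOR (1 IMPLIES (1 IMPLIES 1))) -> 1
  row 16 [10000]: (((0 XOR NOT 1) OR (0 AND 1)) XOR (0 IMPLIES (0 IMPLIES 0))) -> 1
  row 17 [10001]: (((1 XOR NOT 1) OR (1 AND 1)) XOR (0 IMPLIES (0 IMPLIES 1))) -> 0
  row 18 [10010]: (((0 XOR NOT 1) OR (0 AND 1)) XOR (1 IMPLIES (0 IMPLIES 0))) -> 1
  row 19 [10011]: (((1 XOR NOT 1) OR (1 AND 1)) XOR (1 IMPLIES (0 IMPLIES 1))) -> 0
  row 20 [10100]: (((0 XOR NOT 1) OR (0 AND 1)) XOR (0 IMPLIES (0 IMPLIES 0))) -> 1
  row 21 [10101]: (((1 XOR NOT 1) OR (1 AND 1)) XOR (0 IMPLIES (0 IMPLIES 1))) -> 0
  row 22 [10110]: (((0 XOR NOT 1) OR (0 AND 1)) XOR (1 IMPLIES (0 IMPLIES 0))) -> 1
  row 23 [10111]: (((1 XOR NOT 1) OR (1 AND 1)) XOR (1 IMPLIES (0 IMPLIES 1))) -> 0
  row 24 [11000]: (((0 XOR NOT 1) OR (0 AND 1)) XOR (0 IMPLIES (1 IMPLIES 0))) -> 1
  row 25 [11001]: (((1 XOR NOT 1) OR (1 AND 1)) XOR (0 IMPLIES (1 IMPLIES 1))) -> 0
  row 26 [11010]: (((0 XOR NOT 1) OR (0 AND 1)) XOR (1 IMPLIES (1 IMPLIES 0))) -> 0
  row 27 [11011]: (((1 XOR NOT 1) OR (1 AND 1)) XOR (1 IMPLIES (1 IMPLIES 1))) -> 0
  row 28 [11100]: (((0 XOR NOT 1) OR (0 AND 1)) XOR (0 IMPLIES (1 IMPLIES 0))) -> 1
  row 29 [11101]: (((1 XOR NOT 1) OR (1 AND 1)) XOR (0 IMPLIES (1 IMPLIES 1))) -> 0
  row 30 [11110]: (((0 XOR NOT 1) OR (0 AND 1)) XOR (1 IMPLIES (1 IMPLIES 0))) -> 0
  row 31 [11111]: (((1 XOR NOT 1) OR (1 AND 1)) XOR (1 IMPLIES (1 IMPLIES 1))) -> 0
Full result column, 4 rows per line (a,b,c fixed per line; d,e runs 00..11 left to right):
  rows 0-3 [a,b,c=000]: 0101  = hex 5
  rows 4-7 [a,b,c=001]: 0101  = hex 5
  rows 8-11 [a,b,c=010]: 0111  = hex 7
  rows 12-15 [a,b,c=011]: 0111  = hex 7
  rows 16-19 [a,b,c=100]: 1010  = hex A
  rows 20-23 [a,b,c=101]: 1010  = hex A
  rows 24-27 [a,b,c=110]: 1000  = hex 8
  rows 28-31 [a,b,c=111]: 1000  = hex 8
Output column (row 0 .. row 31) = 01010101011101111010101010001000
Output column grouped in 4s = 0101 0101 0111 0111 1010 1010 1000 1000 = 0x5577AA88
Convert to decimal digit by digit (value = value*16 + digit):
  5 -> 5
  5*16 + 5 = 85
  85*16 + 7 = 1367
  1367*16 + 7 = 21879
  21879*16 + 10 (A) = 350074
  350074*16 + 10 (A) = 5601194
  5601194*16 + 8 = 89619112
  89619112*16 + 8 = 1433905800
Decimal = 1433905800

1433905800


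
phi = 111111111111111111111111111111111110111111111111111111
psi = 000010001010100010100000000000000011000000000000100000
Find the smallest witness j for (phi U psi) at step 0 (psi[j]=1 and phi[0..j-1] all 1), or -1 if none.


(phi U psi) at 0: need smallest j with psi[j]=1 and phi[i]=1 for all i in [0,j).
Scan from step 0:
  step 0: phi=1, psi=0 -> continue
  step 1: phi=1, psi=0 -> continue
  step 2: phi=1, psi=0 -> continue
  step 3: phi=1, psi=0 -> continue
  step 4: psi=1 and phi held for [0,4) -> witness found
Witness step = 4

4


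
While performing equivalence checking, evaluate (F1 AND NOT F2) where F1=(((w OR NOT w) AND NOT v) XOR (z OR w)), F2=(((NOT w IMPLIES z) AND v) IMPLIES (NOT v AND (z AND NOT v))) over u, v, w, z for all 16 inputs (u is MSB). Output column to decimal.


F1 = (((w OR NOT w) AND NOT v) XOR (z OR w))
F2 = (((NOT w IMPLIES z) AND v) IMPLIES (NOT v AND (z AND NOT v)))
Counterexample to F1=>F2 is where F1=1 and F2=0.
Evaluate each row (bits = u,v,w,z, MSB first):
  row 0 [0000]: F1=1 F2=1 -> F1&~F2 -> 0
  row 1 [0001]: F1=0 F2=1 -> F1&~F2 -> 0
  row 2 [0010]: F1=0 F2=1 -> F1&~F2 -> 0
  row 3 [0011]: F1=0 F2=1 -> F1&~F2 -> 0
  row 4 [0100]: F1=0 F2=1 -> F1&~F2 -> 0
  row 5 [0101]: F1=1 F2=0 -> F1&~F2 -> 1
  row 6 [0110]: F1=1 F2=0 -> F1&~F2 -> 1
  row 7 [0111]: F1=1 F2=0 -> F1&~F2 -> 1
  row 8 [1000]: F1=1 F2=1 -> F1&~F2 -> 0
  row 9 [1001]: F1=0 F2=1 -> F1&~F2 -> 0
  row 10 [1010]: F1=0 F2=1 -> F1&~F2 -> 0
  row 11 [1011]: F1=0 F2=1 -> F1&~F2 -> 0
  row 12 [1100]: F1=0 F2=1 -> F1&~F2 -> 0
  row 13 [1101]: F1=1 F2=0 -> F1&~F2 -> 1
  row 14 [1110]: F1=1 F2=0 -> F1&~F2 -> 1
  row 15 [1111]: F1=1 F2=0 -> F1&~F2 -> 1
Full result column, 4 rows per line (u,v fixed per line; w,z runs 00..11 left to right):
  rows 0-3 [u,v=00]: 0000  = hex 0
  rows 4-7 [u,v=01]: 0111  = hex 7
  rows 8-11 [u,v=10]: 0000  = hex 0
  rows 12-15 [u,v=11]: 0111  = hex 7
Counterexample vector (row 0 .. row 15) = 0000011100000111
Output column grouped in 4s = 0000 0111 0000 0111 = 0x0707
Convert to decimal digit by digit (value = value*16 + digit):
  0 -> 0
  0*16 + 7 = 7
  7*16 + 0 = 112
  112*16 + 7 = 1799
Decimal = 1799

1799


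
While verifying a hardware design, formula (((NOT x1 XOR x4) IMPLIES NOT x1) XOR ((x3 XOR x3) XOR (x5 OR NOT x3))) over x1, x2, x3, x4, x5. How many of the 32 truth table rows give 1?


Formula: (((NOT x1 XOR x4) IMPLIES NOT x1) XOR ((x3 XOR x3) XOR (x5 OR NOT x3))) over 5 vars (32 rows)
Evaluate each row (x1, x2, x3, x4, x5 as bits, MSB first):
  row 0 [00000]: (((NOT 0 XOR 0) IMPLIES NOT 0) XOR ((0 XOR 0) XOR (0 OR NOT 0))) -> 0
  row 1 [00001]: (((NOT 0 XOR 0) IMPLIES NOT 0) XOR ((0 XOR 0) XOR (1 OR NOT 0))) -> 0
  row 2 [00010]: (((NOT 0 XOR 1) IMPLIES NOT 0) XOR ((0 XOR 0) XOR (0 OR NOT 0))) -> 0
  row 3 [00011]: (((NOT 0 XOR 1) IMPLIES NOT 0) XOR ((0 XOR 0) XOR (1 OR NOT 0))) -> 0
  row 4 [00100]: (((NOT 0 XOR 0) IMPLIES NOT 0) XOR ((1 XOR 1) XOR (0 OR NOT 1))) -> 1
  row 5 [00101]: (((NOT 0 XOR 0) IMPLIES NOT 0) XOR ((1 XOR 1) XOR (1 OR NOT 1))) -> 0
  row 6 [00110]: (((NOT 0 XOR 1) IMPLIES NOT 0) XOR ((1 XOR 1) XOR (0 OR NOT 1))) -> 1
  row 7 [00111]: (((NOT 0 XOR 1) IMPLIES NOT 0) XOR ((1 XOR 1) XOR (1 OR NOT 1))) -> 0
  row 8 [01000]: (((NOT 0 XOR 0) IMPLIES NOT 0) XOR ((0 XOR 0) XOR (0 OR NOT 0))) -> 0
  row 9 [01001]: (((NOT 0 XOR 0) IMPLIES NOT 0) XOR ((0 XOR 0) XOR (1 OR NOT 0))) -> 0
  row 10 [01010]: (((NOT 0 XOR 1) IMPLIES NOT 0) XOR ((0 XOR 0) XOR (0 OR NOT 0))) -> 0
  row 11 [01011]: (((NOT 0 XOR 1) IMPLIES NOT 0) XOR ((0 XOR 0) XOR (1 OR NOT 0))) -> 0
  row 12 [01100]: (((NOT 0 XOR 0) IMPLIES NOT 0) XOR ((1 XOR 1) XOR (0 OR NOT 1))) -> 1
  row 13 [01101]: (((NOT 0 XOR 0) IMPLIES NOT 0) XOR ((1 XOR 1) XOR (1 OR NOT 1))) -> 0
  row 14 [01110]: (((NOT 0 XOR 1) IMPLIES NOT 0) XOR ((1 XOR 1) XOR (0 OR NOT 1))) -> 1
  row 15 [01111]: (((NOT 0 XOR 1) IMPLIES NOT 0) XOR ((1 XOR 1) XOR (1 OR NOT 1))) -> 0
  row 16 [10000]: (((NOT 1 XOR 0) IMPLIES NOT 1) XOR ((0 XOR 0) XOR (0 OR NOT 0))) -> 0
  row 17 [10001]: (((NOT 1 XOR 0) IMPLIES NOT 1) XOR ((0 XOR 0) XOR (1 OR NOT 0))) -> 0
  row 18 [10010]: (((NOT 1 XOR 1) IMPLIES NOT 1) XOR ((0 XOR 0) XOR (0 OR NOT 0))) -> 1
  row 19 [10011]: (((NOT 1 XOR 1) IMPLIES NOT 1) XOR ((0 XOR 0) XOR (1 OR NOT 0))) -> 1
  row 20 [10100]: (((NOT 1 XOR 0) IMPLIES NOT 1) XOR ((1 XOR 1) XOR (0 OR NOT 1))) -> 1
  row 21 [10101]: (((NOT 1 XOR 0) IMPLIES NOT 1) XOR ((1 XOR 1) XOR (1 OR NOT 1))) -> 0
  row 22 [10110]: (((NOT 1 XOR 1) IMPLIES NOT 1) XOR ((1 XOR 1) XOR (0 OR NOT 1))) -> 0
  row 23 [10111]: (((NOT 1 XOR 1) IMPLIES NOT 1) XOR ((1 XOR 1) XOR (1 OR NOT 1))) -> 1
  row 24 [11000]: (((NOT 1 XOR 0) IMPLIES NOT 1) XOR ((0 XOR 0) XOR (0 OR NOT 0))) -> 0
  row 25 [11001]: (((NOT 1 XOR 0) IMPLIES NOT 1) XOR ((0 XOR 0) XOR (1 OR NOT 0))) -> 0
  row 26 [11010]: (((NOT 1 XOR 1) IMPLIES NOT 1) XOR ((0 XOR 0) XOR (0 OR NOT 0))) -> 1
  row 27 [11011]: (((NOT 1 XOR 1) IMPLIES NOT 1) XOR ((0 XOR 0) XOR (1 OR NOT 0))) -> 1
  row 28 [11100]: (((NOT 1 XOR 0) IMPLIES NOT 1) XOR ((1 XOR 1) XOR (0 OR NOT 1))) -> 1
  row 29 [11101]: (((NOT 1 XOR 0) IMPLIES NOT 1) XOR ((1 XOR 1) XOR (1 OR NOT 1))) -> 0
  row 30 [11110]: (((NOT 1 XOR 1) IMPLIES NOT 1) XOR ((1 XOR 1) XOR (0 OR NOT 1))) -> 0
  row 31 [11111]: (((NOT 1 XOR 1) IMPLIES NOT 1) XOR ((1 XOR 1) XOR (1 OR NOT 1))) -> 1
Full result column, 8 rows per line (x1,x2 fixed per line; x3,x4,x5 runs 000..111 left to right):
  rows 0-7 [x1,x2=00]: 00001010  (ones: 2)
  rows 8-15 [x1,x2=01]: 00001010  (ones: 2)
  rows 16-23 [x1,x2=10]: 00111001  (ones: 4)
  rows 24-31 [x1,x2=11]: 00111001  (ones: 4)
Count of 1-rows = 2+2+4+4 = 12

12
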